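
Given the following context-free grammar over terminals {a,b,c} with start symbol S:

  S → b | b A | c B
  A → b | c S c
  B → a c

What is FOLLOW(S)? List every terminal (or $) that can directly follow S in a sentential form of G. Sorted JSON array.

FIRST iteration:
[1]
  A via A→b: +{b}
  A via A→c S c: +{c}
  B via B→a c: +{a}
  S via S→b: +{b}
  S via S→c B: +{c}
  S: {b,c}  A: {b,c}  B: {a}
[2] — fixpoint
  S: {b,c}  A: {b,c}  B: {a}

FOLLOW iteration:
initialize: $ ∈ FOLLOW(S)
pass 1:
  A→c S c: FOLLOW(S) ⊇ FIRST(c) = {c}; new: +{c}
  S→b A: FOLLOW(A) ⊇ FOLLOW(S) ⊇ {$,c}; new: +{$,c}
  S→c B: FOLLOW(B) ⊇ FOLLOW(S) ⊇ {$,c}; new: +{$,c}
  S: {$,c}  A: {$,c}  B: {$,c}
pass 2: (stable)
  S: {$,c}  A: {$,c}  B: {$,c}

FOLLOW(S) = ["$", "c"]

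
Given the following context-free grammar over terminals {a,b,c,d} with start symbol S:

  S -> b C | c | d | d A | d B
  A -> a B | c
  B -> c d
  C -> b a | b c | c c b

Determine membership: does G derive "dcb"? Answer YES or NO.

Convert to CNF:
  S -> T2 A | T2 B | T3 C | c | d
  A -> T0 B | c
  B -> T1 T2
  C -> T1 X4 | T3 T0 | T3 T1
  T0 -> a
  T1 -> c
  T2 -> d
  T3 -> b
  X4 -> T1 T3

CYK table (by increasing span):
  [0..0]={S,T2}  "d"  orig:{S}
  [1..1]={A,S,T1}  "c"  orig:{A,S}
  [2..2]={T3}  "b"  orig:{}
  [0..1]={S}  "dc"
  [1..2]={X4}  "cb"  orig:{}
  [0..2]=∅  "dcb"

S ∉ T[0,2] ⇒ NO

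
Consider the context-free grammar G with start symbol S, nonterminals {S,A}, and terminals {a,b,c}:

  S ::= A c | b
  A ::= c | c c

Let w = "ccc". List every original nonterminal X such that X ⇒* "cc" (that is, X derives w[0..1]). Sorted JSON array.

CNF form of G:
  S -> A T0 | b
  A -> T0 T0 | c
  T0 -> c

Fill CYK table bottom-up — only the sub-triangle for w[0..1]:
  T[0,0] 'c' = {A,T0}  orig:{A}
  T[1,1] 'c' = {A,T0}  orig:{A}
  T[0,1] 'cc' = {A,S}

Original NTs in T[0,1] deriving "cc": ["A", "S"]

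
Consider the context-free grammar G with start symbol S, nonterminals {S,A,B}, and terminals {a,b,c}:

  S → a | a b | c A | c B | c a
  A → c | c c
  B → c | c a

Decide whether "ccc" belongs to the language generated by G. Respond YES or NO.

Convert to CNF:
  S -> T0 A | T0 B | T0 T1 | T1 T2 | a
  A -> T0 T0 | c
  B -> T0 T1 | c
  T0 -> c
  T1 -> a
  T2 -> b

CYK table (by increasing span):
  [0..0]={A,B,T0}  "c"  orig:{A,B}
  [1..1]={A,B,T0}  "c"  orig:{A,B}
  [2..2]={A,B,T0}  "c"  orig:{A,B}
  [0..1]={A,S}  "cc"
  [1..2]={A,S}  "cc"
  [0..2]={S}  "ccc"

S ∈ T[0,2] ⇒ YES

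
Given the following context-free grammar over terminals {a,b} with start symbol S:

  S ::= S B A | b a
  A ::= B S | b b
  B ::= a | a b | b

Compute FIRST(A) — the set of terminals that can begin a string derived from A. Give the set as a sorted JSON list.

FIRST iteration:
[1]
  A via A→b b: +{b}
  B via B→a: +{a}
  B via B→b: +{b}
  S via S→b a: +{b}
  FIRST(S)={b}  FIRST(A)={b}  FIRST(B)={a,b}
[2]
  A via A→B S: +{a}
  FIRST(S)={b}  FIRST(A)={a,b}  FIRST(B)={a,b}
[3] (stable)
  FIRST(S)={b}  FIRST(A)={a,b}  FIRST(B)={a,b}

FIRST(A) = ["a", "b"]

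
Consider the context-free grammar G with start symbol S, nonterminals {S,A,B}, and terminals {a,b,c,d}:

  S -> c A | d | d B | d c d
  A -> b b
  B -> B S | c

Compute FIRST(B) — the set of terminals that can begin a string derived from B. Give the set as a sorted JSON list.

Compute FIRST by fixpoint:
iter 1:
  A via A→b b: +{b}
  B via B→c: +{c}
  S via S→c A: +{c}
  S via S→d: +{d}
  S: {c,d}  A: {b}  B: {c}
iter 2: done
  S: {c,d}  A: {b}  B: {c}

FIRST(B) = ["c"]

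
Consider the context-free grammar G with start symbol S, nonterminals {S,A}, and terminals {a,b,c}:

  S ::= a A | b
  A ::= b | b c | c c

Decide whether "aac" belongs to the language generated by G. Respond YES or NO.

CNF form of G:
  S -> T2 A | b
  A -> T0 T1 | T1 T1 | b
  T0 -> b
  T1 -> c
  T2 -> a

CYK fill:
  T[0,0] 'a' = {T2}  orig:{}
  T[1,1] 'a' = {T2}  orig:{}
  T[2,2] 'c' = {T1}  orig:{}
  T[0,1] 'aa' = ∅
  T[1,2] 'ac' = ∅
  T[0,2] 'aac' = ∅

S ∉ T[0,2] ⇒ NO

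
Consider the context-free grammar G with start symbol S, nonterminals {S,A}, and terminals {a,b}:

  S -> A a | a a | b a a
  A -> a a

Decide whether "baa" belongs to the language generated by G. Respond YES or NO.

CNF form of G:
  S -> A T0 | T0 T0 | T1 X2
  A -> T0 T0
  T0 -> a
  T1 -> b
  X2 -> T0 T0

Fill CYK table bottom-up:
  cell(0,0) b: {T1}  orig:{}
  cell(1,1) a: {T0}  orig:{}
  cell(2,2) a: {T0}  orig:{}
  cell(0,1) ba: ∅
  cell(1,2) aa: {A,S,X2}  orig:{A,S}
  cell(0,2) baa: {S}

S ∈ T[0,2] ⇒ YES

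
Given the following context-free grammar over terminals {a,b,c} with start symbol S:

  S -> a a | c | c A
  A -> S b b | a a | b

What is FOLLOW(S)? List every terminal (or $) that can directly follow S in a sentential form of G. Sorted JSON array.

Compute FIRST by fixpoint:
[1]
  A via A→a a: +{a}
  A via A→b: +{b}
  S via S→a a: +{a}
  S via S→c: +{c}
  FIRST(S)={a,c}  FIRST(A)={a,b}
[2]
  A via A→S b b: +{c}
  FIRST(S)={a,c}  FIRST(A)={a,b,c}
[3] done
  FIRST(S)={a,c}  FIRST(A)={a,b,c}

FOLLOW iteration:
seed FOLLOW(S) with $
iter 1:
  A→S b b: FOLLOW(S) ⊇ FIRST(b) = {b}; new: +{b}
  S→c A: FOLLOW(A) ⊇ FOLLOW(S) ⊇ {$,b}; new: +{$,b}
  FOLLOW(S)={$,b}  FOLLOW(A)={$,b}
iter 2: (stable)
  FOLLOW(S)={$,b}  FOLLOW(A)={$,b}

FOLLOW(S) = ["$", "b"]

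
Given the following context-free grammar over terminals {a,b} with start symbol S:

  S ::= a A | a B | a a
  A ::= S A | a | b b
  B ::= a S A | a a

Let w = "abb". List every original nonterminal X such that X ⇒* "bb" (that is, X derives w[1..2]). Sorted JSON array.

Convert to CNF:
  S -> T1 A | T1 B | T1 T1
  A -> S A | T0 T0 | a
  B -> T1 T1 | T1 X2
  T0 -> b
  T1 -> a
  X2 -> S A

Fill CYK table bottom-up (cells [i..j] with 1 ≤ i ≤ j ≤ 2 only):
  T[1,1] 'b' = {T0}  orig:{}
  T[2,2] 'b' = {T0}  orig:{}
  T[1,2] 'bb' = {A}

Original NTs in T[1,2] deriving "bb": ["A"]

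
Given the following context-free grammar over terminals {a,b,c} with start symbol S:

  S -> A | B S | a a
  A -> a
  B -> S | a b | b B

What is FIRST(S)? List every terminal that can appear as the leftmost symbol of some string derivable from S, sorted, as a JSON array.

FIRST iteration:
iter 1:
  A via A→a: +{a}
  B via B→a b: +{a}
  B via B→b B: +{b}
  S via S→A: +{a}
  S via S→B S: +{b}
  FIRST[S]={a,b}  FIRST[A]={a}  FIRST[B]={a,b}
iter 2: (stable)
  FIRST[S]={a,b}  FIRST[A]={a}  FIRST[B]={a,b}

FIRST(S) = ["a", "b"]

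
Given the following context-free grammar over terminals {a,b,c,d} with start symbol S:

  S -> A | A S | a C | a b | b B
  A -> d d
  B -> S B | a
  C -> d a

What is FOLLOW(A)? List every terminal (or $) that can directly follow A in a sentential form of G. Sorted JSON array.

Compute FIRST by fixpoint:
pass 1:
  A via A→d d: +{d}
  B via B→a: +{a}
  C via C→d a: +{d}
  S via S→A: +{d}
  S via S→a C: +{a}
  S via S→b B: +{b}
  FIRST[S]={a,b,d}  FIRST[A]={d}  FIRST[B]={a}  FIRST[C]={d}
pass 2:
  B via B→S B: +{b,d}
  FIRST[S]={a,b,d}  FIRST[A]={d}  FIRST[B]={a,b,d}  FIRST[C]={d}
pass 3: — fixpoint
  FIRST[S]={a,b,d}  FIRST[A]={d}  FIRST[B]={a,b,d}  FIRST[C]={d}

FOLLOW iteration:
FOLLOW(S) := {$}
pass 1:
  B→S B: FOLLOW(S) ⊇ FIRST(B) = {a,b,d}; new: +{a,b,d}
  S→A: FOLLOW(A) ⊇ FOLLOW(S) ⊇ {$,a,b,d}; new: +{$,a,b,d}
  S→a C: FOLLOW(C) ⊇ FOLLOW(S) ⊇ {$,a,b,d}; new: +{$,a,b,d}
  S→b B: FOLLOW(B) ⊇ FOLLOW(S) ⊇ {$,a,b,d}; new: +{$,a,b,d}
  S: {$,a,b,d}  A: {$,a,b,d}  B: {$,a,b,d}  C: {$,a,b,d}
pass 2: done
  S: {$,a,b,d}  A: {$,a,b,d}  B: {$,a,b,d}  C: {$,a,b,d}

FOLLOW(A) = ["$", "a", "b", "d"]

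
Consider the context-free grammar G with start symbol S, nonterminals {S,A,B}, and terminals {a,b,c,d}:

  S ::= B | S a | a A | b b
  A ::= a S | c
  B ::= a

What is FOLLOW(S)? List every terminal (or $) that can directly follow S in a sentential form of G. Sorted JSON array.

Compute FIRST by fixpoint:
[1]
  A via A→a S: +{a}
  A via A→c: +{c}
  B via B→a: +{a}
  S via S→B: +{a}
  S via S→b b: +{b}
  S: {a,b}  A: {a,c}  B: {a}
[2] (stable)
  S: {a,b}  A: {a,c}  B: {a}

FOLLOW sets:
seed FOLLOW(S) with $
iter 1:
  S→B: FOLLOW(B) ⊇ FOLLOW(S) ⊇ {$}; new: +{$}
  S→S a: FOLLOW(S) ⊇ FIRST(a) = {a}; new: +{a}
  S→a A: FOLLOW(A) ⊇ FOLLOW(S) ⊇ {$,a}; new: +{$,a}
  S: {$,a}  A: {$,a}  B: {$}
iter 2:
  S→B: FOLLOW(B) ⊇ FOLLOW(S) ⊇ {$,a}; new: +{a}
  S: {$,a}  A: {$,a}  B: {$,a}
iter 3: done
  S: {$,a}  A: {$,a}  B: {$,a}

FOLLOW(S) = ["$", "a"]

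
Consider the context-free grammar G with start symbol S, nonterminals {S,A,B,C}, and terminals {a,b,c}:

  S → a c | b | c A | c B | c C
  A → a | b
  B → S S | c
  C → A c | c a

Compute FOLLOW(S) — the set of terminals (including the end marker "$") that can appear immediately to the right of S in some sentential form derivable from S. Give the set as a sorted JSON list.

Compute FIRST by fixpoint:
iter 1:
  A via A→a: +{a}
  A via A→b: +{b}
  B via B→c: +{c}
  C via C→A c: +{a,b}
  C via C→c a: +{c}
  S via S→a c: +{a}
  S via S→b: +{b}
  S via S→c A: +{c}
  FIRST(S)={a,b,c}  FIRST(A)={a,b}  FIRST(B)={c}  FIRST(C)={a,b,c}
iter 2:
  B via B→S S: +{a,b}
  FIRST(S)={a,b,c}  FIRST(A)={a,b}  FIRST(B)={a,b,c}  FIRST(C)={a,b,c}
iter 3: (no change)
  FIRST(S)={a,b,c}  FIRST(A)={a,b}  FIRST(B)={a,b,c}  FIRST(C)={a,b,c}

FOLLOW iteration:
initialize: $ ∈ FOLLOW(S)
iter 1:
  B→S S: FOLLOW(S) ⊇ FIRST(S) = {a,b,c}; new: +{a,b,c}
  C→A c: FOLLOW(A) ⊇ FIRST(c) = {c}; new: +{c}
  S→c A: FOLLOW(A) ⊇ FOLLOW(S) ⊇ {$,a,b,c}; new: +{$,a,b}
  S→c B: FOLLOW(B) ⊇ FOLLOW(S) ⊇ {$,a,b,c}; new: +{$,a,b,c}
  S→c C: FOLLOW(C) ⊇ FOLLOW(S) ⊇ {$,a,b,c}; new: +{$,a,b,c}
  FOLLOW(S)={$,a,b,c}  FOLLOW(A)={$,a,b,c}  FOLLOW(B)={$,a,b,c}  FOLLOW(C)={$,a,b,c}
iter 2: (no change)
  FOLLOW(S)={$,a,b,c}  FOLLOW(A)={$,a,b,c}  FOLLOW(B)={$,a,b,c}  FOLLOW(C)={$,a,b,c}

FOLLOW(S) = ["$", "a", "b", "c"]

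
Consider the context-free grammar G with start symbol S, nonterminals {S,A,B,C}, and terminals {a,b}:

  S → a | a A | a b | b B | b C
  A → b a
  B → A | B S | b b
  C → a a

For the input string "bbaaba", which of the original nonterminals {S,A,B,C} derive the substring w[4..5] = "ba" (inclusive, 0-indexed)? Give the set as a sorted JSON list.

Convert to CNF:
  S -> T0 B | T0 C | T1 A | T1 T0 | a
  A -> T0 T1
  B -> B S | T0 T0 | T0 T1
  C -> T1 T1
  T0 -> b
  T1 -> a

Fill CYK table bottom-up, restricted to cells inside w[4..5]:
  cell(4,4) b: {T0}  orig:{}
  cell(5,5) a: {S,T1}  orig:{S}
  cell(4,5) ba: {A,B}

Original NTs in T[4,5] deriving "ba": ["A", "B"]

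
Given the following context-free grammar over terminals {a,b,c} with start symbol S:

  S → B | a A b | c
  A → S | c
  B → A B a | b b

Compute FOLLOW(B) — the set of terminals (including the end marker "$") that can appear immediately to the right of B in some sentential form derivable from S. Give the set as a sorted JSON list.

Compute FIRST by fixpoint:
iter 1:
  A via A→c: +{c}
  B via B→A B a: +{c}
  B via B→b b: +{b}
  S via S→B: +{b,c}
  S via S→a A b: +{a}
  FIRST[S]={a,b,c}  FIRST[A]={c}  FIRST[B]={b,c}
iter 2:
  A via A→S: +{a,b}
  B via B→A B a: +{a}
  FIRST[S]={a,b,c}  FIRST[A]={a,b,c}  FIRST[B]={a,b,c}
iter 3: (stable)
  FIRST[S]={a,b,c}  FIRST[A]={a,b,c}  FIRST[B]={a,b,c}

FOLLOW sets:
initialize: $ ∈ FOLLOW(S)
iter 1:
  B→A B a: FOLLOW(A) ⊇ FIRST(B) = {a,b,c}; new: +{a,b,c}
  B→A B a: FOLLOW(B) ⊇ FIRST(a) = {a}; new: +{a}
  S→B: FOLLOW(B) ⊇ FOLLOW(S) ⊇ {$}; new: +{$}
  FOLLOW[S]={$}  FOLLOW[A]={a,b,c}  FOLLOW[B]={$,a}
iter 2:
  A→S: FOLLOW(S) ⊇ FOLLOW(A) ⊇ {a,b,c}; new: +{a,b,c}
  S→B: FOLLOW(B) ⊇ FOLLOW(S) ⊇ {$,a,b,c}; new: +{b,c}
  FOLLOW[S]={$,a,b,c}  FOLLOW[A]={a,b,c}  FOLLOW[B]={$,a,b,c}
iter 3: — fixpoint
  FOLLOW[S]={$,a,b,c}  FOLLOW[A]={a,b,c}  FOLLOW[B]={$,a,b,c}

FOLLOW(B) = ["$", "a", "b", "c"]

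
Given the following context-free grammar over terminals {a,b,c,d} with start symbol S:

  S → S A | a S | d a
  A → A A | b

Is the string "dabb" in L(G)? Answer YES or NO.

Convert to CNF:
  S -> S A | T0 S | T1 T0
  A -> A A | b
  T0 -> a
  T1 -> d

Fill CYK table bottom-up:
  [0..0]={T1}  "d"  orig:{}
  [1..1]={T0}  "a"  orig:{}
  [2..2]={A}  "b"
  [3..3]={A}  "b"
  [0..1]={S}  "da"
  [1..2]=∅  "ab"
  [2..3]={A}  "bb"
  [0..2]={S}  "dab"
  [1..3]=∅  "abb"
  [0..3]={S}  "dabb"

S ∈ T[0,3] ⇒ YES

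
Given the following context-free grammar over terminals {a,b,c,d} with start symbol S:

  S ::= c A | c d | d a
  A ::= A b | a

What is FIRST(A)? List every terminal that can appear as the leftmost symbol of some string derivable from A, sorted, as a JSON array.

FIRST sets, iterate to fixpoint:
[1]
  A via A→a: +{a}
  S via S→c A: +{c}
  S via S→d a: +{d}
  FIRST[S]={c,d}  FIRST[A]={a}
[2] — fixpoint
  FIRST[S]={c,d}  FIRST[A]={a}

FIRST(A) = ["a"]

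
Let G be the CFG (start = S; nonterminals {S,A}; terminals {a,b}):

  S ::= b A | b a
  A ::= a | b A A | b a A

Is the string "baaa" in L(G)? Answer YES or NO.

Convert to CNF:
  S -> T0 A | T0 T1
  A -> T0 X2 | T0 X3 | a
  T0 -> b
  T1 -> a
  X2 -> A A
  X3 -> T1 A

CYK fill:
  cell(0,0) b: {T0}  orig:{}
  cell(1,1) a: {A,T1}  orig:{A}
  cell(2,2) a: {A,T1}  orig:{A}
  cell(3,3) a: {A,T1}  orig:{A}
  cell(0,1) ba: {S}
  cell(1,2) aa: {X2,X3}  orig:{}
  cell(2,3) aa: {X2,X3}  orig:{}
  cell(0,2) baa: {A}
  cell(1,3) aaa: ∅
  cell(0,3) baaa: {X2}  orig:{}

S ∉ T[0,3] ⇒ NO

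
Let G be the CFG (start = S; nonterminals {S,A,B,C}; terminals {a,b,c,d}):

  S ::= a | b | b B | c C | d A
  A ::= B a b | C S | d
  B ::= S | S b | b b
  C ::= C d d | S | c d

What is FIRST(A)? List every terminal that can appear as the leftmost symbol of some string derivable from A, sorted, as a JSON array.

FIRST sets, iterate to fixpoint:
[1]
  A via A→d: +{d}
  B via B→b b: +{b}
  C via C→c d: +{c}
  S via S→a: +{a}
  S via S→b: +{b}
  S via S→c C: +{c}
  S via S→d A: +{d}
  FIRST(S)={a,b,c,d}  FIRST(A)={d}  FIRST(B)={b}  FIRST(C)={c}
[2]
  A via A→B a b: +{b}
  A via A→C S: +{c}
  B via B→S: +{a,c,d}
  C via C→S: +{a,b,d}
  FIRST(S)={a,b,c,d}  FIRST(A)={b,c,d}  FIRST(B)={a,b,c,d}  FIRST(C)={a,b,c,d}
[3]
  A via A→B a b: +{a}
  FIRST(S)={a,b,c,d}  FIRST(A)={a,b,c,d}  FIRST(B)={a,b,c,d}  FIRST(C)={a,b,c,d}
[4] — fixpoint
  FIRST(S)={a,b,c,d}  FIRST(A)={a,b,c,d}  FIRST(B)={a,b,c,d}  FIRST(C)={a,b,c,d}

FIRST(A) = ["a", "b", "c", "d"]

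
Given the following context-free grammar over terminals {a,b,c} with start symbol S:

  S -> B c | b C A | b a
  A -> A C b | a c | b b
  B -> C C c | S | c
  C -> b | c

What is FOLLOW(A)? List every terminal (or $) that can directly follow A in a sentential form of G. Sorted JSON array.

FIRST iteration:
pass 1:
  A via A→a c: +{a}
  A via A→b b: +{b}
  B via B→c: +{c}
  C via C→b: +{b}
  C via C→c: +{c}
  S via S→B c: +{c}
  S via S→b C A: +{b}
  S: {b,c}  A: {a,b}  B: {c}  C: {b,c}
pass 2:
  B via B→C C c: +{b}
  S: {b,c}  A: {a,b}  B: {b,c}  C: {b,c}
pass 3: — fixpoint
  S: {b,c}  A: {a,b}  B: {b,c}  C: {b,c}

FOLLOW iteration:
seed FOLLOW(S) with $
pass 1:
  A→A C b: FOLLOW(A) ⊇ FIRST(C) = {b,c}; new: +{b,c}
  A→A C b: FOLLOW(C) ⊇ FIRST(b) = {b}; new: +{b}
  B→C C c: FOLLOW(C) ⊇ FIRST(C) = {b,c}; new: +{c}
  S→B c: FOLLOW(B) ⊇ FIRST(c) = {c}; new: +{c}
  S→b C A: FOLLOW(C) ⊇ FIRST(A) = {a,b}; new: +{a}
  S→b C A: FOLLOW(A) ⊇ FOLLOW(S) ⊇ {$}; new: +{$}
  FOLLOW(S)={$}  FOLLOW(A)={$,b,c}  FOLLOW(B)={c}  FOLLOW(C)={a,b,c}
pass 2:
  B→S: FOLLOW(S) ⊇ FOLLOW(B) ⊇ {c}; new: +{c}
  FOLLOW(S)={$,c}  FOLLOW(A)={$,b,c}  FOLLOW(B)={c}  FOLLOW(C)={a,b,c}
pass 3: — fixpoint
  FOLLOW(S)={$,c}  FOLLOW(A)={$,b,c}  FOLLOW(B)={c}  FOLLOW(C)={a,b,c}

FOLLOW(A) = ["$", "b", "c"]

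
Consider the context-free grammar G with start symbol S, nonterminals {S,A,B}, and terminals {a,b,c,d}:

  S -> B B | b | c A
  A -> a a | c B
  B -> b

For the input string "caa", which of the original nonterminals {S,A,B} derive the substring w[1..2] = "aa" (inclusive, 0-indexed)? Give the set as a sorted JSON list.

Convert to CNF:
  S -> B B | T1 A | b
  A -> T0 T0 | T1 B
  B -> b
  T0 -> a
  T1 -> c

Fill CYK table bottom-up — only the sub-triangle for w[1..2]:
  [1..1]={T0}  "a"  orig:{}
  [2..2]={T0}  "a"  orig:{}
  [1..2]={A}  "aa"

Original NTs in T[1,2] deriving "aa": ["A"]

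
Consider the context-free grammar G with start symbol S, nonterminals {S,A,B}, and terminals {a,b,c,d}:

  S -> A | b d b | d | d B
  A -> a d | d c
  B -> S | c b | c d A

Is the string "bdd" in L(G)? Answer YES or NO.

Convert to CNF:
  S -> T0 T1 | T1 B | T1 T2 | T3 X6 | d
  A -> T0 T1 | T1 T2
  B -> T0 T1 | T1 B | T1 T2 | T2 T3 | T2 X5 | T3 X4 | d
  T0 -> a
  T1 -> d
  T2 -> c
  T3 -> b
  X4 -> T1 T3
  X5 -> T1 A
  X6 -> T1 T3

Fill CYK table bottom-up:
  T[0,0] 'b' = {T3}  orig:{}
  T[1,1] 'd' = {B,S,T1}  orig:{B,S}
  T[2,2] 'd' = {B,S,T1}  orig:{B,S}
  T[0,1] 'bd' = ∅
  T[1,2] 'dd' = {B,S}
  T[0,2] 'bdd' = ∅

S ∉ T[0,2] ⇒ NO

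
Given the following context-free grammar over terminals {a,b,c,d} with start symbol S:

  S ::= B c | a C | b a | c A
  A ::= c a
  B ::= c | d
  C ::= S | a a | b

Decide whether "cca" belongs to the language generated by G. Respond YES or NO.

Convert to CNF:
  S -> B T0 | T0 A | T1 C | T2 T1
  A -> T0 T1
  B -> c | d
  C -> B T0 | T0 A | T1 C | T1 T1 | T2 T1 | b
  T0 -> c
  T1 -> a
  T2 -> b

CYK fill:
  T[0,0] 'c' = {B,T0}  orig:{B}
  T[1,1] 'c' = {B,T0}  orig:{B}
  T[2,2] 'a' = {T1}  orig:{}
  T[0,1] 'cc' = {C,S}
  T[1,2] 'ca' = {A}
  T[0,2] 'cca' = {C,S}

S ∈ T[0,2] ⇒ YES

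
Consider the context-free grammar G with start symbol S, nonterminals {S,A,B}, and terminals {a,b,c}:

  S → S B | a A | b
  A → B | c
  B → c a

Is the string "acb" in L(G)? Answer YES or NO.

Convert to CNF:
  S -> S B | T1 A | b
  A -> T0 T1 | c
  B -> T0 T1
  T0 -> c
  T1 -> a

CYK fill:
  T[0,0] 'a' = {T1}  orig:{}
  T[1,1] 'c' = {A,T0}  orig:{A}
  T[2,2] 'b' = {S}
  T[0,1] 'ac' = {S}
  T[1,2] 'cb' = ∅
  T[0,2] 'acb' = ∅

S ∉ T[0,2] ⇒ NO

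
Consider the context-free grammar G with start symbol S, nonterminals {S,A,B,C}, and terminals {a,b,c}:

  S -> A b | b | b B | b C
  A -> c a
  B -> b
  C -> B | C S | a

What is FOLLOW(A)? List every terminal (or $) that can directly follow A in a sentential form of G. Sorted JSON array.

Compute FIRST by fixpoint:
[1]
  A via A→c a: +{c}
  B via B→b: +{b}
  C via C→B: +{b}
  C via C→a: +{a}
  S via S→A b: +{c}
  S via S→b: +{b}
  S: {b,c}  A: {c}  B: {b}  C: {a,b}
[2] (stable)
  S: {b,c}  A: {c}  B: {b}  C: {a,b}

Compute FOLLOW by fixpoint:
initialize: $ ∈ FOLLOW(S)
pass 1:
  C→C S: FOLLOW(C) ⊇ FIRST(S) = {b,c}; new: +{b,c}
  C→C S: FOLLOW(S) ⊇ FOLLOW(C) ⊇ {b,c}; new: +{b,c}
  S→A b: FOLLOW(A) ⊇ FIRST(b) = {b}; new: +{b}
  S→b B: FOLLOW(B) ⊇ FOLLOW(S) ⊇ {$,b,c}; new: +{$,b,c}
  S→b C: FOLLOW(C) ⊇ FOLLOW(S) ⊇ {$,b,c}; new: +{$}
  FOLLOW[S]={$,b,c}  FOLLOW[A]={b}  FOLLOW[B]={$,b,c}  FOLLOW[C]={$,b,c}
pass 2: done
  FOLLOW[S]={$,b,c}  FOLLOW[A]={b}  FOLLOW[B]={$,b,c}  FOLLOW[C]={$,b,c}

FOLLOW(A) = ["b"]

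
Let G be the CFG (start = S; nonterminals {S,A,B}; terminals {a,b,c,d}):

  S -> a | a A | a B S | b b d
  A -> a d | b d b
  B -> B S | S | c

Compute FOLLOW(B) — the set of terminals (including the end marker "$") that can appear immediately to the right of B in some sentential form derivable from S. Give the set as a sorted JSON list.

FIRST iteration:
round 1:
  A via A→a d: +{a}
  A via A→b d b: +{b}
  B via B→c: +{c}
  S via S→a: +{a}
  S via S→b b d: +{b}
  FIRST[S]={a,b}  FIRST[A]={a,b}  FIRST[B]={c}
round 2:
  B via B→S: +{a,b}
  FIRST[S]={a,b}  FIRST[A]={a,b}  FIRST[B]={a,b,c}
round 3: done
  FIRST[S]={a,b}  FIRST[A]={a,b}  FIRST[B]={a,b,c}

FOLLOW sets:
seed FOLLOW(S) with $
round 1:
  B→B S: FOLLOW(B) ⊇ FIRST(S) = {a,b}; new: +{a,b}
  B→B S: FOLLOW(S) ⊇ FOLLOW(B) ⊇ {a,b}; new: +{a,b}
  S→a A: FOLLOW(A) ⊇ FOLLOW(S) ⊇ {$,a,b}; new: +{$,a,b}
  FOLLOW(S)={$,a,b}  FOLLOW(A)={$,a,b}  FOLLOW(B)={a,b}
round 2: (stable)
  FOLLOW(S)={$,a,b}  FOLLOW(A)={$,a,b}  FOLLOW(B)={a,b}

FOLLOW(B) = ["a", "b"]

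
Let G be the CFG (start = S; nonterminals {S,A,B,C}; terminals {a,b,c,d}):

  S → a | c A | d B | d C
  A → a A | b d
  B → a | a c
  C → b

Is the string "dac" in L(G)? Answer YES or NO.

CNF form of G:
  S -> T2 B | T2 C | T3 A | a
  A -> T0 A | T1 T2
  B -> T0 T3 | a
  C -> b
  T0 -> a
  T1 -> b
  T2 -> d
  T3 -> c

Fill CYK table bottom-up:
  [0..0]={T2}  "d"  orig:{}
  [1..1]={B,S,T0}  "a"  orig:{B,S}
  [2..2]={T3}  "c"  orig:{}
  [0..1]={S}  "da"
  [1..2]={B}  "ac"
  [0..2]={S}  "dac"

S ∈ T[0,2] ⇒ YES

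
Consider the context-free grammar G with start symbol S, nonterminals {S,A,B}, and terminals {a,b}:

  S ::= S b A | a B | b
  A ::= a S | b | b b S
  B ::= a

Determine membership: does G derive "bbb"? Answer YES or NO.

Convert to CNF:
  S -> S X3 | T0 B | b
  A -> T0 S | T1 X2 | b
  B -> a
  T0 -> a
  T1 -> b
  X2 -> T1 S
  X3 -> T1 A

CYK table (by increasing span):
  [0..0]={A,S,T1}  "b"  orig:{A,S}
  [1..1]={A,S,T1}  "b"  orig:{A,S}
  [2..2]={A,S,T1}  "b"  orig:{A,S}
  [0..1]={X2,X3}  "bb"  orig:{}
  [1..2]={X2,X3}  "bb"  orig:{}
  [0..2]={A,S}  "bbb"

S ∈ T[0,2] ⇒ YES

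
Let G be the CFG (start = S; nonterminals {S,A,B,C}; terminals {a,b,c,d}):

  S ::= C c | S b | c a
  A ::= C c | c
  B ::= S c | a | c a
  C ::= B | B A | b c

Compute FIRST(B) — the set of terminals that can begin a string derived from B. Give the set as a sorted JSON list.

FIRST iteration:
round 1:
  A via A→c: +{c}
  B via B→a: +{a}
  B via B→c a: +{c}
  C via C→B: +{a,c}
  C via C→b c: +{b}
  S via S→C c: +{a,b,c}
  FIRST(S)={a,b,c}  FIRST(A)={c}  FIRST(B)={a,c}  FIRST(C)={a,b,c}
round 2:
  A via A→C c: +{a,b}
  B via B→S c: +{b}
  FIRST(S)={a,b,c}  FIRST(A)={a,b,c}  FIRST(B)={a,b,c}  FIRST(C)={a,b,c}
round 3: — fixpoint
  FIRST(S)={a,b,c}  FIRST(A)={a,b,c}  FIRST(B)={a,b,c}  FIRST(C)={a,b,c}

FIRST(B) = ["a", "b", "c"]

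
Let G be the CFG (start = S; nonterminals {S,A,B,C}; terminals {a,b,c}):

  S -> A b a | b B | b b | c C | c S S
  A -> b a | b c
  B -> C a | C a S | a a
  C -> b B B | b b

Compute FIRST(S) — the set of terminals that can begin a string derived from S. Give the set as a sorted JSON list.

FIRST iteration:
round 1:
  A via A→b a: +{b}
  B via B→a a: +{a}
  C via C→b B B: +{b}
  S via S→A b a: +{b}
  S via S→c C: +{c}
  FIRST(S)={b,c}  FIRST(A)={b}  FIRST(B)={a}  FIRST(C)={b}
round 2:
  B via B→C a: +{b}
  FIRST(S)={b,c}  FIRST(A)={b}  FIRST(B)={a,b}  FIRST(C)={b}
round 3: done
  FIRST(S)={b,c}  FIRST(A)={b}  FIRST(B)={a,b}  FIRST(C)={b}

FIRST(S) = ["b", "c"]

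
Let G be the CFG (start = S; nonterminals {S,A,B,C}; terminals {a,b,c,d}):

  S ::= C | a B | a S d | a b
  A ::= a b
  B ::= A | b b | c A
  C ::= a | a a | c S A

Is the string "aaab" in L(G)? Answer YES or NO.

Convert to CNF:
  S -> T0 B | T0 T0 | T0 T1 | T0 X5 | T2 X6 | a
  A -> T0 T1
  B -> T0 T1 | T1 T1 | T2 A
  C -> T0 T0 | T2 X4 | a
  T0 -> a
  T1 -> b
  T2 -> c
  T3 -> d
  X4 -> S A
  X5 -> S T3
  X6 -> S A

CYK table (by increasing span):
  cell(0,0) a: {C,S,T0}  orig:{C,S}
  cell(1,1) a: {C,S,T0}  orig:{C,S}
  cell(2,2) a: {C,S,T0}  orig:{C,S}
  cell(3,3) b: {T1}  orig:{}
  cell(0,1) aa: {C,S}
  cell(1,2) aa: {C,S}
  cell(2,3) ab: {A,B,S}
  cell(0,2) aaa: ∅
  cell(1,3) aab: {S,X4,X6}  orig:{S}
  cell(0,3) aaab: {X4,X6}  orig:{}

S ∉ T[0,3] ⇒ NO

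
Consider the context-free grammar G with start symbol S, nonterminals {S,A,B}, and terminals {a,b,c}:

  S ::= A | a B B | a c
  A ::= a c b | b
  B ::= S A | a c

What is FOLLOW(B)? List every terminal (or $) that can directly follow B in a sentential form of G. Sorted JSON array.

FIRST iteration:
iter 1:
  A via A→a c b: +{a}
  A via A→b: +{b}
  B via B→a c: +{a}
  S via S→A: +{a,b}
  FIRST[S]={a,b}  FIRST[A]={a,b}  FIRST[B]={a}
iter 2:
  B via B→S A: +{b}
  FIRST[S]={a,b}  FIRST[A]={a,b}  FIRST[B]={a,b}
iter 3: — fixpoint
  FIRST[S]={a,b}  FIRST[A]={a,b}  FIRST[B]={a,b}

FOLLOW sets:
seed FOLLOW(S) with $
iter 1:
  B→S A: FOLLOW(S) ⊇ FIRST(A) = {a,b}; new: +{a,b}
  S→A: FOLLOW(A) ⊇ FOLLOW(S) ⊇ {$,a,b}; new: +{$,a,b}
  S→a B B: FOLLOW(B) ⊇ FIRST(B) = {a,b}; new: +{a,b}
  S→a B B: FOLLOW(B) ⊇ FOLLOW(S) ⊇ {$,a,b}; new: +{$}
  S: {$,a,b}  A: {$,a,b}  B: {$,a,b}
iter 2: (no change)
  S: {$,a,b}  A: {$,a,b}  B: {$,a,b}

FOLLOW(B) = ["$", "a", "b"]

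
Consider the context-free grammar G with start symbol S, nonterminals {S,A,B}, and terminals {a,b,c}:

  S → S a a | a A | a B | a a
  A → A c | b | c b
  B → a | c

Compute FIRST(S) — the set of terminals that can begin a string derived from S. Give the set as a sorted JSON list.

FIRST iteration:
iter 1:
  A via A→b: +{b}
  A via A→c b: +{c}
  B via B→a: +{a}
  B via B→c: +{c}
  S via S→a A: +{a}
  S: {a}  A: {b,c}  B: {a,c}
iter 2: (stable)
  S: {a}  A: {b,c}  B: {a,c}

FIRST(S) = ["a"]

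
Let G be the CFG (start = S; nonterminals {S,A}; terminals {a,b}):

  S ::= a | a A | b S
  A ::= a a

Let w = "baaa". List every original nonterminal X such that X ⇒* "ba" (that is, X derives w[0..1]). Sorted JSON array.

Convert to CNF:
  S -> T0 A | T1 S | a
  A -> T0 T0
  T0 -> a
  T1 -> b

CYK fill — only the sub-triangle for w[0..1]:
  T[0,0] 'b' = {T1}  orig:{}
  T[1,1] 'a' = {S,T0}  orig:{S}
  T[0,1] 'ba' = {S}

Original NTs in T[0,1] deriving "ba": ["S"]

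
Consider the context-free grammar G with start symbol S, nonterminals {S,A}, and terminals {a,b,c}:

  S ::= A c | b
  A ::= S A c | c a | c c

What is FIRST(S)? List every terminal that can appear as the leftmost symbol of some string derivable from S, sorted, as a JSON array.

FIRST iteration:
[1]
  A via A→c a: +{c}
  S via S→A c: +{c}
  S via S→b: +{b}
  FIRST(S)={b,c}  FIRST(A)={c}
[2]
  A via A→S A c: +{b}
  FIRST(S)={b,c}  FIRST(A)={b,c}
[3] (no change)
  FIRST(S)={b,c}  FIRST(A)={b,c}

FIRST(S) = ["b", "c"]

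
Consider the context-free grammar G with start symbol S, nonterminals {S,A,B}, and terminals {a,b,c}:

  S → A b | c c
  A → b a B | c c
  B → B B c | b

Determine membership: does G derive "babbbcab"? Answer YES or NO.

CNF form of G:
  S -> A T0 | T2 T2
  A -> T0 X3 | T2 T2
  B -> B X4 | b
  T0 -> b
  T1 -> a
  T2 -> c
  X3 -> T1 B
  X4 -> B T2

Fill CYK table bottom-up:
  [0..0]={B,T0}  "b"  orig:{B}
  [1..1]={T1}  "a"  orig:{}
  [2..2]={B,T0}  "b"  orig:{B}
  [3..3]={B,T0}  "b"  orig:{B}
  [4..4]={B,T0}  "b"  orig:{B}
  [5..5]={T2}  "c"  orig:{}
  [6..6]={T1}  "a"  orig:{}
  [7..7]={B,T0}  "b"  orig:{B}
  [0..1]=∅  "ba"
  [1..2]={X3}  "ab"  orig:{}
  [2..3]=∅  "bb"
  [3..4]=∅  "bb"
  [4..5]={X4}  "bc"  orig:{}
  [5..6]=∅  "ca"
  [6..7]={X3}  "ab"  orig:{}
  [0..2]={A}  "bab"
  [1..3]=∅  "abb"
  [2..4]=∅  "bbb"
  [3..5]={B}  "bbc"
  [4..6]=∅  "bca"
  [5..7]=∅  "cab"
  [0..3]={S}  "babb"
  [1..4]=∅  "abbb"
  [2..5]=∅  "bbbc"
  [3..6]=∅  "bbca"
  [4..7]=∅  "bcab"
  [0..4]=∅  "babbb"
  [1..5]=∅  "abbbc"
  [2..6]=∅  "bbbca"
  [3..7]=∅  "bbcab"
  [0..5]=∅  "babbbc"
  [1..6]=∅  "abbbca"
  [2..7]=∅  "bbbcab"
  [0..6]=∅  "babbbca"
  [1..7]=∅  "abbbcab"
  [0..7]=∅  "babbbcab"

S ∉ T[0,7] ⇒ NO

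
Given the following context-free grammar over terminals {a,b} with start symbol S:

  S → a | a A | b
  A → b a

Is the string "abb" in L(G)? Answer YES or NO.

CNF form of G:
  S -> T1 A | a | b
  A -> T0 T1
  T0 -> b
  T1 -> a

Fill CYK table bottom-up:
  T[0,0] 'a' = {S,T1}  orig:{S}
  T[1,1] 'b' = {S,T0}  orig:{S}
  T[2,2] 'b' = {S,T0}  orig:{S}
  T[0,1] 'ab' = ∅
  T[1,2] 'bb' = ∅
  T[0,2] 'abb' = ∅

S ∉ T[0,2] ⇒ NO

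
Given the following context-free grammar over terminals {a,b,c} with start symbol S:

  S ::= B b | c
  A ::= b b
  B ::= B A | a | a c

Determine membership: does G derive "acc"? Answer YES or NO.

Convert to CNF:
  S -> B T0 | c
  A -> T0 T0
  B -> B A | T1 T2 | a
  T0 -> b
  T1 -> a
  T2 -> c

CYK fill:
  [0..0]={B,T1}  "a"  orig:{B}
  [1..1]={S,T2}  "c"  orig:{S}
  [2..2]={S,T2}  "c"  orig:{S}
  [0..1]={B}  "ac"
  [1..2]=∅  "cc"
  [0..2]=∅  "acc"

S ∉ T[0,2] ⇒ NO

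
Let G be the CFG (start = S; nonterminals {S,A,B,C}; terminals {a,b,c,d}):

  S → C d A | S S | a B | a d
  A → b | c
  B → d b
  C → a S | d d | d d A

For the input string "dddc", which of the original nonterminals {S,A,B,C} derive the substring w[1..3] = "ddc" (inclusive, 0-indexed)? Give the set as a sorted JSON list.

Convert to CNF:
  S -> C X4 | S S | T2 B | T2 T0
  A -> b | c
  B -> T0 T1
  C -> T0 T0 | T0 X3 | T2 S
  T0 -> d
  T1 -> b
  T2 -> a
  X3 -> T0 A
  X4 -> T0 A

Fill CYK table bottom-up, restricted to cells inside w[1..3]:
  T[1,1] 'd' = {T0}  orig:{}
  T[2,2] 'd' = {T0}  orig:{}
  T[3,3] 'c' = {A}
  T[1,2] 'dd' = {C}
  T[2,3] 'dc' = {X3,X4}  orig:{}
  T[1,3] 'ddc' = {C}

Original NTs in T[1,3] deriving "ddc": ["C"]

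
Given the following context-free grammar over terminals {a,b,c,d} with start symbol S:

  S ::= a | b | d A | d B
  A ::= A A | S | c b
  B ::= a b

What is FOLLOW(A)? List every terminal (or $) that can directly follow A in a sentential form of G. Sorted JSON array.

FIRST iteration:
pass 1:
  A via A→c b: +{c}
  B via B→a b: +{a}
  S via S→a: +{a}
  S via S→b: +{b}
  S via S→d A: +{d}
  FIRST[S]={a,b,d}  FIRST[A]={c}  FIRST[B]={a}
pass 2:
  A via A→S: +{a,b,d}
  FIRST[S]={a,b,d}  FIRST[A]={a,b,c,d}  FIRST[B]={a}
pass 3: (no change)
  FIRST[S]={a,b,d}  FIRST[A]={a,b,c,d}  FIRST[B]={a}

Compute FOLLOW by fixpoint:
seed FOLLOW(S) with $
[1]
  A→A A: FOLLOW(A) ⊇ FIRST(A) = {a,b,c,d}; new: +{a,b,c,d}
  A→S: FOLLOW(S) ⊇ FOLLOW(A) ⊇ {a,b,c,d}; new: +{a,b,c,d}
  S→d A: FOLLOW(A) ⊇ FOLLOW(S) ⊇ {$,a,b,c,d}; new: +{$}
  S→d B: FOLLOW(B) ⊇ FOLLOW(S) ⊇ {$,a,b,c,d}; new: +{$,a,b,c,d}
  S: {$,a,b,c,d}  A: {$,a,b,c,d}  B: {$,a,b,c,d}
[2] — fixpoint
  S: {$,a,b,c,d}  A: {$,a,b,c,d}  B: {$,a,b,c,d}

FOLLOW(A) = ["$", "a", "b", "c", "d"]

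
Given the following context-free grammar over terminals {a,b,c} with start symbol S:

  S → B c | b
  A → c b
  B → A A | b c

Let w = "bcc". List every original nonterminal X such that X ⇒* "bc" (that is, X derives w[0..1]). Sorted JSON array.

Convert to CNF:
  S -> B T0 | b
  A -> T0 T1
  B -> A A | T1 T0
  T0 -> c
  T1 -> b

Fill CYK table bottom-up — only the sub-triangle for w[0..1]:
  T[0,0] 'b' = {S,T1}  orig:{S}
  T[1,1] 'c' = {T0}  orig:{}
  T[0,1] 'bc' = {B}

Original NTs in T[0,1] deriving "bc": ["B"]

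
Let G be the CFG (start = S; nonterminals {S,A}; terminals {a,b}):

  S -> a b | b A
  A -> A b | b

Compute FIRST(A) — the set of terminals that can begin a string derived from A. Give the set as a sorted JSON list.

FIRST sets, iterate to fixpoint:
iter 1:
  A via A→b: +{b}
  S via S→a b: +{a}
  S via S→b A: +{b}
  FIRST(S)={a,b}  FIRST(A)={b}
iter 2: — fixpoint
  FIRST(S)={a,b}  FIRST(A)={b}

FIRST(A) = ["b"]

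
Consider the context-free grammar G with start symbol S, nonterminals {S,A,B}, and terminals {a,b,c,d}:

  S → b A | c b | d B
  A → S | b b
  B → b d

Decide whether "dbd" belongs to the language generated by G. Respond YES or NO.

CNF form of G:
  S -> T0 A | T1 T0 | T2 B
  A -> T0 A | T0 T0 | T1 T0 | T2 B
  B -> T0 T2
  T0 -> b
  T1 -> c
  T2 -> d

Fill CYK table bottom-up:
  T[0,0] 'd' = {T2}  orig:{}
  T[1,1] 'b' = {T0}  orig:{}
  T[2,2] 'd' = {T2}  orig:{}
  T[0,1] 'db' = ∅
  T[1,2] 'bd' = {B}
  T[0,2] 'dbd' = {A,S}

S ∈ T[0,2] ⇒ YES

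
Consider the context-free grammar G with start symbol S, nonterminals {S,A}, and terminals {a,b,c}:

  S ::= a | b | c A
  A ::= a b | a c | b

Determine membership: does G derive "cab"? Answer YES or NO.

CNF form of G:
  S -> T2 A | a | b
  A -> T0 T1 | T0 T2 | b
  T0 -> a
  T1 -> b
  T2 -> c

CYK table (by increasing span):
  T[0,0] 'c' = {T2}  orig:{}
  T[1,1] 'a' = {S,T0}  orig:{S}
  T[2,2] 'b' = {A,S,T1}  orig:{A,S}
  T[0,1] 'ca' = ∅
  T[1,2] 'ab' = {A}
  T[0,2] 'cab' = {S}

S ∈ T[0,2] ⇒ YES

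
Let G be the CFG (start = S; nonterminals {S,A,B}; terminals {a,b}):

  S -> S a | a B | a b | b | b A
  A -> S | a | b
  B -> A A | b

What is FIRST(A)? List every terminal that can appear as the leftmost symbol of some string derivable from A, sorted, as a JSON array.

Compute FIRST by fixpoint:
[1]
  A via A→a: +{a}
  A via A→b: +{b}
  B via B→A A: +{a,b}
  S via S→a B: +{a}
  S via S→b: +{b}
  FIRST(S)={a,b}  FIRST(A)={a,b}  FIRST(B)={a,b}
[2] (stable)
  FIRST(S)={a,b}  FIRST(A)={a,b}  FIRST(B)={a,b}

FIRST(A) = ["a", "b"]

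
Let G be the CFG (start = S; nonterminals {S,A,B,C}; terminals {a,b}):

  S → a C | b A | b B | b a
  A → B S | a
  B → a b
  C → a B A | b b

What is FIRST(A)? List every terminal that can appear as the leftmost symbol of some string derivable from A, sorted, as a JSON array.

FIRST iteration:
[1]
  A via A→a: +{a}
  B via B→a b: +{a}
  C via C→a B A: +{a}
  C via C→b b: +{b}
  S via S→a C: +{a}
  S via S→b A: +{b}
  FIRST[S]={a,b}  FIRST[A]={a}  FIRST[B]={a}  FIRST[C]={a,b}
[2] (stable)
  FIRST[S]={a,b}  FIRST[A]={a}  FIRST[B]={a}  FIRST[C]={a,b}

FIRST(A) = ["a"]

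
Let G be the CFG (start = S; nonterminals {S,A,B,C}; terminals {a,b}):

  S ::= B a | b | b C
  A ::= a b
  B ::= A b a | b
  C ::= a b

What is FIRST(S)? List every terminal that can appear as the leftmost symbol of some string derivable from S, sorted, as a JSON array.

Compute FIRST by fixpoint:
[1]
  A via A→a b: +{a}
  B via B→A b a: +{a}
  B via B→b: +{b}
  C via C→a b: +{a}
  S via S→B a: +{a,b}
  FIRST[S]={a,b}  FIRST[A]={a}  FIRST[B]={a,b}  FIRST[C]={a}
[2] done
  FIRST[S]={a,b}  FIRST[A]={a}  FIRST[B]={a,b}  FIRST[C]={a}

FIRST(S) = ["a", "b"]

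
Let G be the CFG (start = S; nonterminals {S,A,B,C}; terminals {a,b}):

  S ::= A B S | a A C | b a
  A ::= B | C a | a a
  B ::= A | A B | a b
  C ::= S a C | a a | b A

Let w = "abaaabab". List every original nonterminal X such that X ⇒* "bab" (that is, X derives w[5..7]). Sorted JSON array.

CNF form of G:
  S -> A X3 | T0 X4 | T1 T0
  A -> A B | C T0 | T0 T0 | T0 T1
  B -> A B | C T0 | T0 T0 | T0 T1
  C -> S X2 | T0 T0 | T1 A
  T0 -> a
  T1 -> b
  X2 -> T0 C
  X3 -> B S
  X4 -> A C

CYK fill, restricted to cells inside w[5..7]:
  cell(5,5) b: {T1}  orig:{}
  cell(6,6) a: {T0}  orig:{}
  cell(7,7) b: {T1}  orig:{}
  cell(5,6) ba: {S}
  cell(6,7) ab: {A,B}
  cell(5,7) bab: {C}

Original NTs in T[5,7] deriving "bab": ["C"]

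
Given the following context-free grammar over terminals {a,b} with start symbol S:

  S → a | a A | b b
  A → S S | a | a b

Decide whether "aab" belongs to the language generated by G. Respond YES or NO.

Convert to CNF:
  S -> T0 A | T1 T1 | a
  A -> S S | T0 T1 | a
  T0 -> a
  T1 -> b

Fill CYK table bottom-up:
  cell(0,0) a: {A,S,T0}  orig:{A,S}
  cell(1,1) a: {A,S,T0}  orig:{A,S}
  cell(2,2) b: {T1}  orig:{}
  cell(0,1) aa: {A,S}
  cell(1,2) ab: {A}
  cell(0,2) aab: {S}

S ∈ T[0,2] ⇒ YES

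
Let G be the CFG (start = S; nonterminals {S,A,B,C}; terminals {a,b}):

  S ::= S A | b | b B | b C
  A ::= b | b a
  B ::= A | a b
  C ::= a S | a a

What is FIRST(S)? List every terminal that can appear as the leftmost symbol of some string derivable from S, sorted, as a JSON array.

FIRST sets, iterate to fixpoint:
[1]
  A via A→b: +{b}
  B via B→A: +{b}
  B via B→a b: +{a}
  C via C→a S: +{a}
  S via S→b: +{b}
  FIRST[S]={b}  FIRST[A]={b}  FIRST[B]={a,b}  FIRST[C]={a}
[2] (stable)
  FIRST[S]={b}  FIRST[A]={b}  FIRST[B]={a,b}  FIRST[C]={a}

FIRST(S) = ["b"]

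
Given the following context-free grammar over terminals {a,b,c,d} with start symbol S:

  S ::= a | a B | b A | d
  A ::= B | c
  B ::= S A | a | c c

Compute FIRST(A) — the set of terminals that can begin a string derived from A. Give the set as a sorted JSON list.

FIRST sets, iterate to fixpoint:
[1]
  A via A→c: +{c}
  B via B→a: +{a}
  B via B→c c: +{c}
  S via S→a: +{a}
  S via S→b A: +{b}
  S via S→d: +{d}
  FIRST[S]={a,b,d}  FIRST[A]={c}  FIRST[B]={a,c}
[2]
  A via A→B: +{a}
  B via B→S A: +{b,d}
  FIRST[S]={a,b,d}  FIRST[A]={a,c}  FIRST[B]={a,b,c,d}
[3]
  A via A→B: +{b,d}
  FIRST[S]={a,b,d}  FIRST[A]={a,b,c,d}  FIRST[B]={a,b,c,d}
[4] — fixpoint
  FIRST[S]={a,b,d}  FIRST[A]={a,b,c,d}  FIRST[B]={a,b,c,d}

FIRST(A) = ["a", "b", "c", "d"]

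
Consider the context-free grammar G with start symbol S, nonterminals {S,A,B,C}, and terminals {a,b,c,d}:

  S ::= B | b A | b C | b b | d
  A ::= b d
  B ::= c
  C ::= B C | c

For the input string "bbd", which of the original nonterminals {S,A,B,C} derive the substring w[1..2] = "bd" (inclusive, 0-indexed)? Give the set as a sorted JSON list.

Convert to CNF:
  S -> T0 A | T0 C | T0 T0 | c | d
  A -> T0 T1
  B -> c
  C -> B C | c
  T0 -> b
  T1 -> d

Fill CYK table bottom-up, restricted to cells inside w[1..2]:
  T[1,1] 'b' = {T0}  orig:{}
  T[2,2] 'd' = {S,T1}  orig:{S}
  T[1,2] 'bd' = {A}

Original NTs in T[1,2] deriving "bd": ["A"]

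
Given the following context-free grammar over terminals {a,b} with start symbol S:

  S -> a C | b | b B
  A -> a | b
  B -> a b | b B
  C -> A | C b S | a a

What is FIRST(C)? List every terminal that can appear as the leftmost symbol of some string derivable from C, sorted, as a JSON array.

Compute FIRST by fixpoint:
round 1:
  A via A→a: +{a}
  A via A→b: +{b}
  B via B→a b: +{a}
  B via B→b B: +{b}
  C via C→A: +{a,b}
  S via S→a C: +{a}
  S via S→b: +{b}
  FIRST(S)={a,b}  FIRST(A)={a,b}  FIRST(B)={a,b}  FIRST(C)={a,b}
round 2: — fixpoint
  FIRST(S)={a,b}  FIRST(A)={a,b}  FIRST(B)={a,b}  FIRST(C)={a,b}

FIRST(C) = ["a", "b"]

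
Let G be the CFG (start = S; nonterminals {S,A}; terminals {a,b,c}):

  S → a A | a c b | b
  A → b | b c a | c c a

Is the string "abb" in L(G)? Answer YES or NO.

CNF form of G:
  S -> T2 A | T2 X5 | b
  A -> T0 X3 | T1 X4 | b
  T0 -> b
  T1 -> c
  T2 -> a
  X3 -> T1 T2
  X4 -> T1 T2
  X5 -> T1 T0

CYK table (by increasing span):
  cell(0,0) a: {T2}  orig:{}
  cell(1,1) b: {A,S,T0}  orig:{A,S}
  cell(2,2) b: {A,S,T0}  orig:{A,S}
  cell(0,1) ab: {S}
  cell(1,2) bb: ∅
  cell(0,2) abb: ∅

S ∉ T[0,2] ⇒ NO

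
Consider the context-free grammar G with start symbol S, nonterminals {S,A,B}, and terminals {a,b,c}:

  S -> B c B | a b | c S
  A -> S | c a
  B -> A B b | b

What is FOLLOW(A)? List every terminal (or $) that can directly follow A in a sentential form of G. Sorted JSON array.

FIRST sets, iterate to fixpoint:
pass 1:
  A via A→c a: +{c}
  B via B→A B b: +{c}
  B via B→b: +{b}
  S via S→B c B: +{b,c}
  S via S→a b: +{a}
  S: {a,b,c}  A: {c}  B: {b,c}
pass 2:
  A via A→S: +{a,b}
  B via B→A B b: +{a}
  S: {a,b,c}  A: {a,b,c}  B: {a,b,c}
pass 3: (no change)
  S: {a,b,c}  A: {a,b,c}  B: {a,b,c}

FOLLOW sets:
seed FOLLOW(S) with $
pass 1:
  B→A B b: FOLLOW(A) ⊇ FIRST(B) = {a,b,c}; new: +{a,b,c}
  B→A B b: FOLLOW(B) ⊇ FIRST(b) = {b}; new: +{b}
  S→B c B: FOLLOW(B) ⊇ FIRST(c) = {c}; new: +{c}
  S→B c B: FOLLOW(B) ⊇ FOLLOW(S) ⊇ {$}; new: +{$}
  FOLLOW(S)={$}  FOLLOW(A)={a,b,c}  FOLLOW(B)={$,b,c}
pass 2:
  A→S: FOLLOW(S) ⊇ FOLLOW(A) ⊇ {a,b,c}; new: +{a,b,c}
  S→B c B: FOLLOW(B) ⊇ FOLLOW(S) ⊇ {$,a,b,c}; new: +{a}
  FOLLOW(S)={$,a,b,c}  FOLLOW(A)={a,b,c}  FOLLOW(B)={$,a,b,c}
pass 3: — fixpoint
  FOLLOW(S)={$,a,b,c}  FOLLOW(A)={a,b,c}  FOLLOW(B)={$,a,b,c}

FOLLOW(A) = ["a", "b", "c"]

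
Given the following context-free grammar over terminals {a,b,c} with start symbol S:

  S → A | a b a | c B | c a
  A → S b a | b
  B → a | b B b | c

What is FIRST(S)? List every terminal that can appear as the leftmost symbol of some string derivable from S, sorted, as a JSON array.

FIRST iteration:
[1]
  A via A→b: +{b}
  B via B→a: +{a}
  B via B→b B b: +{b}
  B via B→c: +{c}
  S via S→A: +{b}
  S via S→a b a: +{a}
  S via S→c B: +{c}
  S: {a,b,c}  A: {b}  B: {a,b,c}
[2]
  A via A→S b a: +{a,c}
  S: {a,b,c}  A: {a,b,c}  B: {a,b,c}
[3] — fixpoint
  S: {a,b,c}  A: {a,b,c}  B: {a,b,c}

FIRST(S) = ["a", "b", "c"]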